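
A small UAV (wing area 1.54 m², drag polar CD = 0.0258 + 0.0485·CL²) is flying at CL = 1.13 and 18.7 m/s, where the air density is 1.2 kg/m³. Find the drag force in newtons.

D = 28.3 N

CD = 0.0258 + 0.0485 × 1.13² = 0.08773
D = ½ρv²S·CD = ½ × 1.2 × 18.7² × 1.54 × 0.08773 = 28.3 N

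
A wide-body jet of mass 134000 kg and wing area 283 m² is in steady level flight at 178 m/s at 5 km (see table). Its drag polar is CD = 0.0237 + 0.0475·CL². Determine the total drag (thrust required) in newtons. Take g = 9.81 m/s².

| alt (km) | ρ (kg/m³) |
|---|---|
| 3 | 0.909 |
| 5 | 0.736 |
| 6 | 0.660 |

At 5 km, from the table: ρ = 0.736 kg/m³.
In steady level flight, lift balances weight: W = mg = 134000 × 9.81 = 1.3145×10^6 N.
Dynamic pressure q = 0.5 × 0.736 × 178² = 11660 Pa.
CL = 2W/(ρv²S) = 2×1.3145×10^6/(0.736×178²×283) = 0.3984.
CD = 0.0237 + 0.0475 × 0.3984² = 0.03124.
D = q·S·CD = 11660 × 283 × 0.03124 = 1.031×10^5 N

D = 1.03×10^5 N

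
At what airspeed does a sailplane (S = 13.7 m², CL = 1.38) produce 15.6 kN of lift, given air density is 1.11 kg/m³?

v = 38.6 m/s

L = ½ρv²S·CL ⇒ v = √(2L/(ρ·S·CL))
v = √(2 × 15600 / (1.11 × 13.7 × 1.38)) = √1487 = 38.6 m/s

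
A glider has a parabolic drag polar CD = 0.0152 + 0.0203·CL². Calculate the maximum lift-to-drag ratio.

(L/D)max = 28.5

For CD = CD0 + K·CL², (L/D)max occurs at CL* = √(CD0/K) and equals 1/(2√(K·CD0)).
(L/D)max = 1/(2√(0.0203 × 0.0152)) = 1/(2 × 0.01757) = 28.5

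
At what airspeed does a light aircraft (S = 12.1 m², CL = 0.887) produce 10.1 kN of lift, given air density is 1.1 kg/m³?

v = 41.4 m/s

L = ½ρv²S·CL ⇒ v = √(2L/(ρ·S·CL))
v = √(2 × 10100 / (1.1 × 12.1 × 0.887)) = √1711 = 41.4 m/s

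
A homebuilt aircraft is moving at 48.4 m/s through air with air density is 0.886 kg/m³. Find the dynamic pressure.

q = ½ρv² = ½ × 0.886 × 48.4² = 1040 Pa

q = 1040 Pa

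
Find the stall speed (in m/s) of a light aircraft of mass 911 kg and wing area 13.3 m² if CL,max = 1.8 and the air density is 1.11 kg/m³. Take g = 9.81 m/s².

At stall, lift equals weight: L = W = m·g = 911 × 9.81 = 8937 N.
V_stall = √(2W/(ρ·S·CL,max)) = √(2 × 8937 / (1.11 × 13.3 × 1.8))
V_stall = √672.6 = 25.9 m/s

V_stall = 25.9 m/s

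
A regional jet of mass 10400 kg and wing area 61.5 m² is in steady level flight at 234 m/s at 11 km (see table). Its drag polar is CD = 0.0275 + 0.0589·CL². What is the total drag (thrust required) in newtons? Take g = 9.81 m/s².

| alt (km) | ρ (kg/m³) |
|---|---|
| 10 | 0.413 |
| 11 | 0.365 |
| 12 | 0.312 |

D = 17900 N

At 11 km, from the table: ρ = 0.365 kg/m³.
In steady level flight, lift balances weight: W = mg = 10400 × 9.81 = 1.0202×10^5 N.
Dynamic pressure q = 0.5 × 0.365 × 234² = 9993 Pa.
Required CL = L/(qS) = 1.0202×10^5/(9993·61.5) = 0.166.
CD = 0.0275 + 0.0589 × 0.166² = 0.02912.
D = q·S·CD = 9993 × 61.5 × 0.02912 = 17900 N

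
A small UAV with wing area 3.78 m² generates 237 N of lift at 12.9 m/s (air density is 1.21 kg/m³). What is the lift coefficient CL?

From L = ½ρv²S·CL, rearranging gives CL = 2L/(ρv²S).
CL = 2 × 237 / (1.21 × 12.9² × 3.78) = 0.623

CL = 0.623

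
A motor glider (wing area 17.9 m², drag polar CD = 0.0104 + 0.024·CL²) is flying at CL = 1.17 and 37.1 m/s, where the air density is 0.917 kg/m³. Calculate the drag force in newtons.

CD = 0.0104 + 0.024 × 1.17² = 0.04325
D = ½ρv²S·CD = ½ × 0.917 × 37.1² × 17.9 × 0.04325 = 489 N

D = 489 N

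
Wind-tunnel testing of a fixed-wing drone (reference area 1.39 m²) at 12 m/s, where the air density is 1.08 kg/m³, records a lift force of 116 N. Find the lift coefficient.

From L = ½ρv²S·CL, rearranging gives CL = 2L/(ρv²S).
CL = 2 × 116 / (1.08 × 12² × 1.39) = 1.07

CL = 1.07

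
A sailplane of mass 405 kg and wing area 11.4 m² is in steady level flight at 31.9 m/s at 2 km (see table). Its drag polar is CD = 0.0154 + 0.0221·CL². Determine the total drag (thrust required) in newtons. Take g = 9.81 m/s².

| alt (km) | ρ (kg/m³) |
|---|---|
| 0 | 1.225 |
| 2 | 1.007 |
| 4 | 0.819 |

D = 150 N

At 2 km, from the table: ρ = 1.007 kg/m³.
Weight W = mg = 405 × 9.81 = 3973.1 N; in level flight L = W.
q = ½ρv² = ½ × 1.007 × 31.9² = 512.4 Pa.
Required CL = L/(qS) = 3973.1/(512.4·11.4) = 0.6802.
CD = 0.0154 + 0.0221 × 0.6802² = 0.02563.
D = q·S·CD = 512.4 × 11.4 × 0.02563 = 149.7 N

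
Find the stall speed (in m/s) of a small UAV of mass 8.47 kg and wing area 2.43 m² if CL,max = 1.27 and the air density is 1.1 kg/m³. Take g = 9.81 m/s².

V_stall = 7 m/s

Weight W = mg = 8.47 × 9.81 = 83.09 N.
From L = ½ρV²S·CL,max = W: V_stall = √(2W/(ρSCL,max)) = √(2·83.09/(1.1·2.43·1.27))
V_stall = √48.95 = 7 m/s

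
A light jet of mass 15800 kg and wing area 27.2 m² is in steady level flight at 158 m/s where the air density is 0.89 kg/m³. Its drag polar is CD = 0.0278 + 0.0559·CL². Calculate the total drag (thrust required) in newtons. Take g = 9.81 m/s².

D = 12800 N

Weight W = mg = 15800 × 9.81 = 1.55×10^5 N; in level flight L = W.
q = ½ρv² = ½ × 0.89 × 158² = 11110 Pa.
CL = 2W/(ρv²S) = 2×1.55×10^5/(0.89×158²×27.2) = 0.513.
CD = 0.0278 + 0.0559 × 0.513² = 0.04251.
D = q·S·CD = 11110 × 27.2 × 0.04251 = 12840 N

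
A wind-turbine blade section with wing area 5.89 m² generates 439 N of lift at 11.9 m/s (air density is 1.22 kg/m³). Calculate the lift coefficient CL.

CL = 0.863

From L = ½ρv²S·CL, rearranging gives CL = 2L/(ρv²S).
CL = 2 × 439 / (1.22 × 11.9² × 5.89) = 0.863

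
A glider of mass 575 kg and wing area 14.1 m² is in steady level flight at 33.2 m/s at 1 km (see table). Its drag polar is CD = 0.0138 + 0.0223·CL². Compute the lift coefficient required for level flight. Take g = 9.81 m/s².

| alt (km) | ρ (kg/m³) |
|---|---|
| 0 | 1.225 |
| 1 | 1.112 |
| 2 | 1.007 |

At 1 km, from the table: ρ = 1.112 kg/m³.
In steady level flight, lift balances weight: W = mg = 575 × 9.81 = 5640.8 N.
Dynamic pressure q = 0.5 × 1.112 × 33.2² = 612.8 Pa.
CL = 2W/(ρv²S) = 2×5640.8/(1.112×33.2²×14.1) = 0.6528.

CL = 0.653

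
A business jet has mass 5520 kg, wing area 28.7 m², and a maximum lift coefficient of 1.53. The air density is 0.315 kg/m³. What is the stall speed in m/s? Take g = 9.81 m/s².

Stall occurs when L = W at CL,max. W = mg = 5520 × 9.81 = 54150 N.
V_stall = √(2W/(ρ·S·CL,max)) = √(2 × 54150 / (0.315 × 28.7 × 1.53))
V_stall = √7830 = 88.5 m/s

V_stall = 88.5 m/s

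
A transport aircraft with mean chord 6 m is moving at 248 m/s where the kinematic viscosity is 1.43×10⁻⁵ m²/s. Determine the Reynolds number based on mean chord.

Re = 1.04×10^8

Re = v·c/ν = 248 × 6 / (1.43×10⁻⁵) = 1.04×10^8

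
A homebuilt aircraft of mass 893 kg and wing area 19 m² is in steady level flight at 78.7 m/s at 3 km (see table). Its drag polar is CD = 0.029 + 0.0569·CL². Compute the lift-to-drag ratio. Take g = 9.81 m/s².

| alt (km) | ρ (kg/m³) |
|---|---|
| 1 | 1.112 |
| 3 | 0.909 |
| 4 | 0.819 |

L/D = 5.37

At 3 km, from the table: ρ = 0.909 kg/m³.
Level flight ⇒ L = W = m·g = 893 × 9.81 = 8760.3 N.
q = ½ρv² = ½ × 0.909 × 78.7² = 2815 Pa.
CL = 2W/(ρv²S) = 2×8760.3/(0.909×78.7²×19) = 0.1638.
CD = 0.029 + 0.0569 × 0.1638² = 0.03053.
L/D = CL/CD = 0.1638 / 0.03053 = 5.37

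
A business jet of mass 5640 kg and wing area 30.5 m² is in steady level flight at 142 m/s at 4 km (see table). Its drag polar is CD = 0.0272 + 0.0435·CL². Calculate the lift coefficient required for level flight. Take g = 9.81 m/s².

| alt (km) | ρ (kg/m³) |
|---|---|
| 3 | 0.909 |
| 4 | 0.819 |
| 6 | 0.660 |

CL = 0.22

At 4 km, from the table: ρ = 0.819 kg/m³.
Level flight ⇒ L = W = m·g = 5640 × 9.81 = 55328 N.
q = ½ρv² = ½ × 0.819 × 142² = 8257 Pa.
Required CL = L/(qS) = 55328/(8257·30.5) = 0.2197.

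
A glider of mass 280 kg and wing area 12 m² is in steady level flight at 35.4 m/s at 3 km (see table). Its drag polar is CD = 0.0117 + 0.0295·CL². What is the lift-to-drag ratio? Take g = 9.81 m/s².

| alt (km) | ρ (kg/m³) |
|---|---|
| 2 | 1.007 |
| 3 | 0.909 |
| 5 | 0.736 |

At 3 km, from the table: ρ = 0.909 kg/m³.
Level flight ⇒ L = W = m·g = 280 × 9.81 = 2746.8 N.
Dynamic pressure q = 0.5 × 0.909 × 35.4² = 569.6 Pa.
CL = W/(q·S) = 2746.8 / (569.6 × 12) = 0.4019.
CD = 0.0117 + 0.0295 × 0.4019² = 0.01646.
L/D = CL/CD = 0.4019 / 0.01646 = 24.4

L/D = 24.4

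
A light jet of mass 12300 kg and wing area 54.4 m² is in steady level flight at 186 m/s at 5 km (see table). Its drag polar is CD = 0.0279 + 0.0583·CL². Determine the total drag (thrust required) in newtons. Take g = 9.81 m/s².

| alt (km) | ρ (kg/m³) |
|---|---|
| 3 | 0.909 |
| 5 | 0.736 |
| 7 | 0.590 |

At 5 km, from the table: ρ = 0.736 kg/m³.
Weight W = mg = 12300 × 9.81 = 1.2066×10^5 N; in level flight L = W.
q = ½ρv² = ½ × 0.736 × 186² = 12730 Pa.
CL = 2W/(ρv²S) = 2×1.2066×10^5/(0.736×186²×54.4) = 0.1742.
CD = 0.0279 + 0.0583 × 0.1742² = 0.02967.
D = q·S·CD = 12730 × 54.4 × 0.02967 = 20550 N

D = 20500 N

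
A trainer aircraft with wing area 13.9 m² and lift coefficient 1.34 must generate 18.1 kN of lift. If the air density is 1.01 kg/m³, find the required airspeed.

L = ½ρv²S·CL ⇒ v = √(2L/(ρ·S·CL))
v = √(2 × 18100 / (1.01 × 13.9 × 1.34)) = √1924 = 43.9 m/s

v = 43.9 m/s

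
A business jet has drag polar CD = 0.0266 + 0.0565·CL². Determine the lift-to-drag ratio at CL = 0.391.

CD = 0.0266 + 0.0565 × 0.391² = 0.03524
L/D = CL/CD = 0.391 / 0.03524 = 11.1

L/D = 11.1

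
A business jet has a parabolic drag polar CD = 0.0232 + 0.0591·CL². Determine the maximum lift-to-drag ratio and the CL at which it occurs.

(L/D)max = 13.5, at CL = 0.627

For CD = CD0 + K·CL², (L/D)max occurs at CL* = √(CD0/K) and equals 1/(2√(K·CD0)).
(L/D)max = 1/(2√(0.0591 × 0.0232)) = 1/(2 × 0.03703) = 13.5
CL* = √(0.0232/0.0591) = 0.627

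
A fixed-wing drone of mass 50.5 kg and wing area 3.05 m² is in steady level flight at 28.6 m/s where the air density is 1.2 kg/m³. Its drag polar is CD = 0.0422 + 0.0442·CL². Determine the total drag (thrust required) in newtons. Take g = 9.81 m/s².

D = 70.4 N

In steady level flight, lift balances weight: W = mg = 50.5 × 9.81 = 495.41 N.
Dynamic pressure q = 0.5 × 1.2 × 28.6² = 490.8 Pa.
Required CL = L/(qS) = 495.41/(490.8·3.05) = 0.331.
CD = 0.0422 + 0.0442 × 0.331² = 0.04704.
D = q·S·CD = 490.8 × 3.05 × 0.04704 = 70.41 N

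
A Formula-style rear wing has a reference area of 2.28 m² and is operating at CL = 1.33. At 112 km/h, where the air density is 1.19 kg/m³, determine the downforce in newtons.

Convert speed: v = 112 km/h ÷ 3.6 = 31.11 m/s.
L = ½ρv²S·CL = ½ × 1.19 × 31.11² × 2.28 × 1.33 = 1750 N

L = 1750 N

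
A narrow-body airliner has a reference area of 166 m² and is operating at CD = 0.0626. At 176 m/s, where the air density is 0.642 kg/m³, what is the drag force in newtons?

Dynamic pressure q = ½ρv² = ½ × 0.642 × 176² = 9943 Pa.
D = q·S·CD = 9943 × 166 × 0.0626 = 1.03×10^5 N ≈ 103 kN

D = 1.03×10^5 N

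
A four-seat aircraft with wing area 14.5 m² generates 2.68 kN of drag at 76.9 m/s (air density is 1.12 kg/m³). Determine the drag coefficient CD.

From D = ½ρv²S·CD, rearranging gives CD = 2D/(ρv²S).
CD = 2 × 2680 / (1.12 × 76.9² × 14.5) = 0.0558

CD = 0.0558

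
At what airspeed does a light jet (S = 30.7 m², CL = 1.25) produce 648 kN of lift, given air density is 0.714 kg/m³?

L = ½ρv²S·CL ⇒ v = √(2L/(ρ·S·CL))
v = √(2 × 6.48×10^5 / (0.714 × 30.7 × 1.25)) = √47300 = 217 m/s

v = 217 m/s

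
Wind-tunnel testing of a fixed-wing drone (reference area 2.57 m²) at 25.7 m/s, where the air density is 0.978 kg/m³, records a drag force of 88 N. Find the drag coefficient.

From D = ½ρv²S·CD, rearranging gives CD = 2D/(ρv²S).
CD = 2 × 88 / (0.978 × 25.7² × 2.57) = 0.106

CD = 0.106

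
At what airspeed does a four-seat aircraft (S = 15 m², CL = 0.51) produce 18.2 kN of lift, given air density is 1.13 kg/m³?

v = 64.9 m/s

L = ½ρv²S·CL ⇒ v = √(2L/(ρ·S·CL))
v = √(2 × 18200 / (1.13 × 15 × 0.51)) = √4211 = 64.9 m/s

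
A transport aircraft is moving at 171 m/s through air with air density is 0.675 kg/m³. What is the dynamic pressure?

q = 9870 Pa

q = ½ρv² = ½ × 0.675 × 171² = 9870 Pa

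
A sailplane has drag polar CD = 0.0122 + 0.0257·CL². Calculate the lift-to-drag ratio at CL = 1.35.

L/D = 22.9

CD = 0.0122 + 0.0257 × 1.35² = 0.05904
L/D = CL/CD = 1.35 / 0.05904 = 22.9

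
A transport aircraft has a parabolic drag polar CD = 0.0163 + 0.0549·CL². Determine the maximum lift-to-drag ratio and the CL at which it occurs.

For CD = CD0 + K·CL², (L/D)max occurs at CL* = √(CD0/K) and equals 1/(2√(K·CD0)).
(L/D)max = 1/(2√(0.0549 × 0.0163)) = 1/(2 × 0.02991) = 16.7
CL* = √(0.0163/0.0549) = 0.545

(L/D)max = 16.7, at CL = 0.545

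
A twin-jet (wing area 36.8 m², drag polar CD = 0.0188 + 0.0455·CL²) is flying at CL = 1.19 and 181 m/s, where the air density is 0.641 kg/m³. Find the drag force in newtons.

CD = 0.0188 + 0.0455 × 1.19² = 0.08323
D = ½ρv²S·CD = ½ × 0.641 × 181² × 36.8 × 0.08323 = 32200 N

D = 32200 N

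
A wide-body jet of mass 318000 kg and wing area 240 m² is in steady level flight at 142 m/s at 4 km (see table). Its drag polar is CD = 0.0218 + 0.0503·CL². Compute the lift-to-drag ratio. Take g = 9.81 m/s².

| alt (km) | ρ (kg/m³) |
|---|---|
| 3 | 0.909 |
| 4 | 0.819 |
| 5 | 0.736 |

L/D = 10.7

At 4 km, from the table: ρ = 0.819 kg/m³.
Level flight ⇒ L = W = m·g = 318000 × 9.81 = 3.1196×10^6 N.
q = ½ρv² = ½ × 0.819 × 142² = 8257 Pa.
CL = 2W/(ρv²S) = 2×3.1196×10^6/(0.819×142²×240) = 1.574.
CD = 0.0218 + 0.0503 × 1.574² = 0.1464.
L/D = CL/CD = 1.574 / 0.1464 = 10.7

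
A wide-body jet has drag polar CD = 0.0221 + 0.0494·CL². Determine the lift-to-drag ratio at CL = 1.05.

L/D = 13.7

CD = 0.0221 + 0.0494 × 1.05² = 0.07656
L/D = CL/CD = 1.05 / 0.07656 = 13.7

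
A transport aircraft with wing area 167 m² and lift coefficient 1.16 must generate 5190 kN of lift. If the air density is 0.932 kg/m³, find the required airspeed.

L = ½ρv²S·CL ⇒ v = √(2L/(ρ·S·CL))
v = √(2 × 5.19×10^6 / (0.932 × 167 × 1.16)) = √57490 = 240 m/s

v = 240 m/s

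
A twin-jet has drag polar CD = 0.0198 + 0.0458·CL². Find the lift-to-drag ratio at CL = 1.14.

L/D = 14.4

CD = 0.0198 + 0.0458 × 1.14² = 0.07932
L/D = CL/CD = 1.14 / 0.07932 = 14.4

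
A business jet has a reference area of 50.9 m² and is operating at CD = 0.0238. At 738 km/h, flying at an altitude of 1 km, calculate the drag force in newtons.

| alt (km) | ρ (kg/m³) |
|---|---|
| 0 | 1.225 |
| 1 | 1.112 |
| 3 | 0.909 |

D = 28300 N

At 1 km, from the table: ρ = 1.112 kg/m³.
Convert speed: v = 738 km/h ÷ 3.6 = 205 m/s.
D = ½ρv²S·CD = ½ × 1.112 × 205² × 50.9 × 0.0238 = 28300 N ≈ 28.3 kN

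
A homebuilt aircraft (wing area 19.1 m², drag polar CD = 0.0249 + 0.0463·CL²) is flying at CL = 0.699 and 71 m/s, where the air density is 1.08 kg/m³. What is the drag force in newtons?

D = 2470 N

CD = 0.0249 + 0.0463 × 0.699² = 0.04752
D = ½ρv²S·CD = ½ × 1.08 × 71² × 19.1 × 0.04752 = 2470 N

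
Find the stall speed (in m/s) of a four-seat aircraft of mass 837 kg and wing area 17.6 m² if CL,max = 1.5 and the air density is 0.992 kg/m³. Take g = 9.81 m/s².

Stall occurs when L = W at CL,max. W = mg = 837 × 9.81 = 8211 N.
From L = ½ρV²S·CL,max = W: V_stall = √(2W/(ρSCL,max)) = √(2·8211/(0.992·17.6·1.5))
V_stall = √627.1 = 25 m/s

V_stall = 25 m/s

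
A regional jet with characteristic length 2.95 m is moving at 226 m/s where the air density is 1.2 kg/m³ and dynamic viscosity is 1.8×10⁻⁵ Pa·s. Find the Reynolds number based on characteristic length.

Re = ρ·v·c/μ = 1.2 × 226 × 2.95 / (1.8×10⁻⁵) = 4.44×10^7

Re = 4.44×10^7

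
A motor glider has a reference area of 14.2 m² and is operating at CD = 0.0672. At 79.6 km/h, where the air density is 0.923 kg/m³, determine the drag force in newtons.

D = 215 N

Convert speed: v = 79.6 km/h ÷ 3.6 = 22.11 m/s.
Dynamic pressure q = ½ρv² = ½ × 0.923 × 22.11² = 225.6 Pa.
D = q·S·CD = 225.6 × 14.2 × 0.0672 = 215 N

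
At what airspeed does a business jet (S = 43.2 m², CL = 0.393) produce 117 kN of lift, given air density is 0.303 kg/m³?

L = ½ρv²S·CL ⇒ v = √(2L/(ρ·S·CL))
v = √(2 × 1.17×10^5 / (0.303 × 43.2 × 0.393)) = √45490 = 213 m/s

v = 213 m/s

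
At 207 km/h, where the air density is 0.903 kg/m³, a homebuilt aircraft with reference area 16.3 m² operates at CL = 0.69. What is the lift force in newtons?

L = 16800 N

Convert speed: v = 207 km/h ÷ 3.6 = 57.5 m/s.
Dynamic pressure q = ½ρv² = ½ × 0.903 × 57.5² = 1493 Pa.
L = q·S·CL = 1493 × 16.3 × 0.69 = 16800 N ≈ 16.8 kN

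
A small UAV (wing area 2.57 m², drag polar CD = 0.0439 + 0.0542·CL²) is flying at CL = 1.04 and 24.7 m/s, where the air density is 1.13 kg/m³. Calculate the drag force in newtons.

CD = 0.0439 + 0.0542 × 1.04² = 0.1025
D = ½ρv²S·CD = ½ × 1.13 × 24.7² × 2.57 × 0.1025 = 90.8 N

D = 90.8 N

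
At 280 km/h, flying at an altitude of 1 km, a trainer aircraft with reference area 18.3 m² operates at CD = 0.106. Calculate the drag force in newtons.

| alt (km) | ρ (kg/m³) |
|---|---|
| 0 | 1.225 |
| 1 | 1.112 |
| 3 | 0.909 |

D = 6520 N

At 1 km, from the table: ρ = 1.112 kg/m³.
Convert speed: v = 280 km/h ÷ 3.6 = 77.78 m/s.
D = ½ρv²S·CD = ½ × 1.112 × 77.78² × 18.3 × 0.106 = 6520 N ≈ 6.52 kN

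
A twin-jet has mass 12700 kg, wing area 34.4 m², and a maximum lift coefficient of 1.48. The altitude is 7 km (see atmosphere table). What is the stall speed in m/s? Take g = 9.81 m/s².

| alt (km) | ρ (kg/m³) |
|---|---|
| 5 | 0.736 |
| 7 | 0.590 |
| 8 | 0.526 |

V_stall = 91.1 m/s

At 7 km, from the table: ρ = 0.590 kg/m³.
At stall, lift equals weight: L = W = m·g = 12700 × 9.81 = 1.246×10^5 N.
V_stall = √(2W/(ρ·S·CL,max)) = √(2 × 1.246×10^5 / (0.59 × 34.4 × 1.48))
V_stall = √8295 = 91.1 m/s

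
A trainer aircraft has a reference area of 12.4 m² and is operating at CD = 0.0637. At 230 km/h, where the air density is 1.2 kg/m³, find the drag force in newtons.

D = 1930 N

Convert speed: v = 230 km/h ÷ 3.6 = 63.89 m/s.
D = ½ρv²S·CD = ½ × 1.2 × 63.89² × 12.4 × 0.0637 = 1930 N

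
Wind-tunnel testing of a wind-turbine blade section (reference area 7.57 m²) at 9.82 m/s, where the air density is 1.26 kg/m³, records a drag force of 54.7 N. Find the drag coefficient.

From D = ½ρv²S·CD, rearranging gives CD = 2D/(ρv²S).
CD = 2 × 54.7 / (1.26 × 9.82² × 7.57) = 0.119

CD = 0.119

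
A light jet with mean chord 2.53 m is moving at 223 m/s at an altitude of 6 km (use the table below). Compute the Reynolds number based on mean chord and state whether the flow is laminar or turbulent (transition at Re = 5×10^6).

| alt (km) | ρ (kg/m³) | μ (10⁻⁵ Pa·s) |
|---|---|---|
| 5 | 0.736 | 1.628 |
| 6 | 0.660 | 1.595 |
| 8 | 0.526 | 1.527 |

Re = 2.33×10^7 (turbulent)

At 6 km, from the table: ρ = 0.660 kg/m³, μ = 1.595×10⁻⁵ Pa·s.
Re = ρ·v·c/μ = 0.66 × 223 × 2.53 / (1.595×10⁻⁵) = 2.33×10^7
Since 2.33×10^7 > 5×10^6, the flow is turbulent.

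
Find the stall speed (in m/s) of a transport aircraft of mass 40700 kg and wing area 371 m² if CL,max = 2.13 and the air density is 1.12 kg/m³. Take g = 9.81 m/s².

Stall occurs when L = W at CL,max. W = mg = 40700 × 9.81 = 3.993×10^5 N.
From L = ½ρV²S·CL,max = W: V_stall = √(2W/(ρSCL,max)) = √(2·3.993×10^5/(1.12·371·2.13))
V_stall = √902.2 = 30 m/s

V_stall = 30 m/s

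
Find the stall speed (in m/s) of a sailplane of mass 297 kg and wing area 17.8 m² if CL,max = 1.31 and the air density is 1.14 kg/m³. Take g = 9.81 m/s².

At stall, lift equals weight: L = W = m·g = 297 × 9.81 = 2914 N.
From L = ½ρV²S·CL,max = W: V_stall = √(2W/(ρSCL,max)) = √(2·2914/(1.14·17.8·1.31))
V_stall = √219.2 = 14.8 m/s

V_stall = 14.8 m/s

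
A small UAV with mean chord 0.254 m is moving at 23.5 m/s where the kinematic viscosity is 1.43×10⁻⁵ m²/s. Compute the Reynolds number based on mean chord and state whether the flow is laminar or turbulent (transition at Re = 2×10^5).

Re = v·c/ν = 23.5 × 0.254 / (1.43×10⁻⁵) = 4.17×10^5
Since 4.17×10^5 > 2×10^5, the flow is turbulent.

Re = 4.17×10^5 (turbulent)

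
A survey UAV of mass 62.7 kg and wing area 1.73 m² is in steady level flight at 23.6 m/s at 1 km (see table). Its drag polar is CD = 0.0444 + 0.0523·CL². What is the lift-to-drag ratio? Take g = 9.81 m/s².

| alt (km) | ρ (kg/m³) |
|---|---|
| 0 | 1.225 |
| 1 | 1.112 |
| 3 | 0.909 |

At 1 km, from the table: ρ = 1.112 kg/m³.
Level flight ⇒ L = W = m·g = 62.7 × 9.81 = 615.09 N.
Dynamic pressure q = 0.5 × 1.112 × 23.6² = 309.7 Pa.
CL = 2W/(ρv²S) = 2×615.09/(1.112×23.6²×1.73) = 1.148.
CD = 0.0444 + 0.0523 × 1.148² = 0.1133.
L/D = CL/CD = 1.148 / 0.1133 = 10.1

L/D = 10.1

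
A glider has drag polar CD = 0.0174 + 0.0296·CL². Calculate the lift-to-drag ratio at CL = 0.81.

CD = 0.0174 + 0.0296 × 0.81² = 0.03682
L/D = CL/CD = 0.81 / 0.03682 = 22

L/D = 22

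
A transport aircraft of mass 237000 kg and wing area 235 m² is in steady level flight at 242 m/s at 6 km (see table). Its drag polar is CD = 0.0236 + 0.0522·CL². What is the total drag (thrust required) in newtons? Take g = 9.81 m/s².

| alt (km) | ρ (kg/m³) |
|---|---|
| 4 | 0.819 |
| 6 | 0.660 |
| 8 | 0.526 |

D = 1.69×10^5 N

At 6 km, from the table: ρ = 0.660 kg/m³.
Weight W = mg = 237000 × 9.81 = 2.325×10^6 N; in level flight L = W.
q = ½ρv² = ½ × 0.66 × 242² = 19330 Pa.
Required CL = L/(qS) = 2.325×10^6/(19330·235) = 0.5119.
CD = 0.0236 + 0.0522 × 0.5119² = 0.03728.
D = q·S·CD = 19330 × 235 × 0.03728 = 1.693×10^5 N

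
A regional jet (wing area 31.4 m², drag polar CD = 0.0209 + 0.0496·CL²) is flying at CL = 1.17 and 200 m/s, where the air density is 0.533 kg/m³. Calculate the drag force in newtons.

D = 29700 N

CD = 0.0209 + 0.0496 × 1.17² = 0.0888
D = ½ρv²S·CD = ½ × 0.533 × 200² × 31.4 × 0.0888 = 29700 N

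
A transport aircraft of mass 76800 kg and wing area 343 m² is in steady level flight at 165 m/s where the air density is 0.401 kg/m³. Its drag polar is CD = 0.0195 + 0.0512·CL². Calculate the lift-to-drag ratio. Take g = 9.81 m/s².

Level flight ⇒ L = W = m·g = 76800 × 9.81 = 7.5341×10^5 N.
q = ½ρv² = ½ × 0.401 × 165² = 5459 Pa.
CL = W/(q·S) = 7.5341×10^5 / (5459 × 343) = 0.4024.
CD = 0.0195 + 0.0512 × 0.4024² = 0.02779.
L/D = CL/CD = 0.4024 / 0.02779 = 14.5

L/D = 14.5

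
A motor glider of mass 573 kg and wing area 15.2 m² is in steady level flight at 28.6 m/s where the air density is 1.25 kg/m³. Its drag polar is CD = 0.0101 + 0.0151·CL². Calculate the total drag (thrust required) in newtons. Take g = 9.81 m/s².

D = 140 N

In steady level flight, lift balances weight: W = mg = 573 × 9.81 = 5621.1 N.
q = ½ρv² = ½ × 1.25 × 28.6² = 511.2 Pa.
Required CL = L/(qS) = 5621.1/(511.2·15.2) = 0.7234.
CD = 0.0101 + 0.0151 × 0.7234² = 0.018.
D = q·S·CD = 511.2 × 15.2 × 0.018 = 139.9 N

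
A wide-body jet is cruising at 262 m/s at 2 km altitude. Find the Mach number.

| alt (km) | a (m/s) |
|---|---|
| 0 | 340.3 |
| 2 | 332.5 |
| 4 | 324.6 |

M = 0.788

At 2 km, from the table: a = 332.5 m/s.
M = v/a = 262 / 332.5 = 0.788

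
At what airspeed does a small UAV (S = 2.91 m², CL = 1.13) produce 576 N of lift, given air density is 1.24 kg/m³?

L = ½ρv²S·CL ⇒ v = √(2L/(ρ·S·CL))
v = √(2 × 576 / (1.24 × 2.91 × 1.13)) = √282.5 = 16.8 m/s

v = 16.8 m/s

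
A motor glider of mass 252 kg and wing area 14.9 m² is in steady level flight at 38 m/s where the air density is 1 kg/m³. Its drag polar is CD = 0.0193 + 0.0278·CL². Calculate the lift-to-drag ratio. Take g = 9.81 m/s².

Weight W = mg = 252 × 9.81 = 2472.1 N; in level flight L = W.
Dynamic pressure q = 0.5 × 1 × 38² = 722 Pa.
CL = 2W/(ρv²S) = 2×2472.1/(1×38²×14.9) = 0.2298.
CD = 0.0193 + 0.0278 × 0.2298² = 0.02077.
L/D = CL/CD = 0.2298 / 0.02077 = 11.1

L/D = 11.1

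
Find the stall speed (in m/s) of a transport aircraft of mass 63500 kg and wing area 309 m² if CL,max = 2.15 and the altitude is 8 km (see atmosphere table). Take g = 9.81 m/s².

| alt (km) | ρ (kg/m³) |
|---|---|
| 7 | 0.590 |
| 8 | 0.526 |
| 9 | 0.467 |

At 8 km, from the table: ρ = 0.526 kg/m³.
Stall occurs when L = W at CL,max. W = mg = 63500 × 9.81 = 6.229×10^5 N.
V_stall = √(2W/(ρ·S·CL,max)) = √(2 × 6.229×10^5 / (0.526 × 309 × 2.15))
V_stall = √3565 = 59.7 m/s

V_stall = 59.7 m/s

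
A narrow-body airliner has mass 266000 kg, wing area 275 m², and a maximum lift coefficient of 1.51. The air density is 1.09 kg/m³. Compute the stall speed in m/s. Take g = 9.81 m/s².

V_stall = 107 m/s

Weight W = mg = 266000 × 9.81 = 2.609×10^6 N.
From L = ½ρV²S·CL,max = W: V_stall = √(2W/(ρSCL,max)) = √(2·2.609×10^6/(1.09·275·1.51))
V_stall = √11530 = 107 m/s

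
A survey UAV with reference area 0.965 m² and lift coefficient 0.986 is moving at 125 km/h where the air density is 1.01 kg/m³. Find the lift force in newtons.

L = 579 N

Convert speed: v = 125 km/h ÷ 3.6 = 34.72 m/s.
Dynamic pressure q = ½ρv² = ½ × 1.01 × 34.72² = 608.8 Pa.
L = q·S·CL = 608.8 × 0.965 × 0.986 = 579 N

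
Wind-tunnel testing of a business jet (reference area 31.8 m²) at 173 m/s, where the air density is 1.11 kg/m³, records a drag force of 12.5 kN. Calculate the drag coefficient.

CD = 0.0237

From D = ½ρv²S·CD, rearranging gives CD = 2D/(ρv²S).
CD = 2 × 12500 / (1.11 × 173² × 31.8) = 0.0237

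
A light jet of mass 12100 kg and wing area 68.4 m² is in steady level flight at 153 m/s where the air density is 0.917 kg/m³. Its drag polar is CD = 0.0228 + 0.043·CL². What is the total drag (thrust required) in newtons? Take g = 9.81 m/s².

D = 17600 N

In steady level flight, lift balances weight: W = mg = 12100 × 9.81 = 1.187×10^5 N.
Dynamic pressure q = 0.5 × 0.917 × 153² = 10730 Pa.
CL = 2W/(ρv²S) = 2×1.187×10^5/(0.917×153²×68.4) = 0.1617.
CD = 0.0228 + 0.043 × 0.1617² = 0.02392.
D = q·S·CD = 10730 × 68.4 × 0.02392 = 17560 N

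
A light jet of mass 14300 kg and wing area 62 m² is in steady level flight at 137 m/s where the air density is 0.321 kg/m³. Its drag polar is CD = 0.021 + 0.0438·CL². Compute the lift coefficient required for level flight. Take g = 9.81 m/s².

Level flight ⇒ L = W = m·g = 14300 × 9.81 = 1.4028×10^5 N.
q = ½ρv² = ½ × 0.321 × 137² = 3012 Pa.
CL = W/(q·S) = 1.4028×10^5 / (3012 × 62) = 0.7511.

CL = 0.751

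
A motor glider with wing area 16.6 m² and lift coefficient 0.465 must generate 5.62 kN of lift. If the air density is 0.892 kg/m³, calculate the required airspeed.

v = 40.4 m/s

L = ½ρv²S·CL ⇒ v = √(2L/(ρ·S·CL))
v = √(2 × 5620 / (0.892 × 16.6 × 0.465)) = √1632 = 40.4 m/s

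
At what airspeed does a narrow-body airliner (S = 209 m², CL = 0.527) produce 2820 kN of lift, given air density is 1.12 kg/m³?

L = ½ρv²S·CL ⇒ v = √(2L/(ρ·S·CL))
v = √(2 × 2.82×10^6 / (1.12 × 209 × 0.527)) = √45720 = 214 m/s

v = 214 m/s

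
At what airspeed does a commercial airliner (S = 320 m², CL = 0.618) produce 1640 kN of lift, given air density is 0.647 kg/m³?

v = 160 m/s

L = ½ρv²S·CL ⇒ v = √(2L/(ρ·S·CL))
v = √(2 × 1.64×10^6 / (0.647 × 320 × 0.618)) = √25630 = 160 m/s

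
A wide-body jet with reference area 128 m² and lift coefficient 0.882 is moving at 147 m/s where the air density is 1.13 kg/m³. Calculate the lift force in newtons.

Dynamic pressure q = ½ρv² = ½ × 1.13 × 147² = 12210 Pa.
L = q·S·CL = 12210 × 128 × 0.882 = 1.38×10^6 N ≈ 1380 kN

L = 1.38×10^6 N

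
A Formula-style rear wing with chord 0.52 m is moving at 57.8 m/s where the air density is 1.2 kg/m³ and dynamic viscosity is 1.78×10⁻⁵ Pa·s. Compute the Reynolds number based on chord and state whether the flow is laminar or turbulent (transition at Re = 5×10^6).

Re = 2.03×10^6 (laminar)

Re = ρ·v·c/μ = 1.2 × 57.8 × 0.52 / (1.78×10⁻⁵) = 2.03×10^6
Since 2.03×10^6 < 5×10^6, the flow is laminar.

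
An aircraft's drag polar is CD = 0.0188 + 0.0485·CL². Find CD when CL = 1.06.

CD = 0.0188 + 0.0485 × 1.06² = 0.0188 + 0.05449 = 0.0733

CD = 0.0733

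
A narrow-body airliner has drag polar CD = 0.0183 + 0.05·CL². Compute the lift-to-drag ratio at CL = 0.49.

CD = 0.0183 + 0.05 × 0.49² = 0.0303
L/D = CL/CD = 0.49 / 0.0303 = 16.2

L/D = 16.2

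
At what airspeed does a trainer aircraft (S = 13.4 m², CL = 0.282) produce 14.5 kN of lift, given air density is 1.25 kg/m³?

v = 78.4 m/s

L = ½ρv²S·CL ⇒ v = √(2L/(ρ·S·CL))
v = √(2 × 14500 / (1.25 × 13.4 × 0.282)) = √6140 = 78.4 m/s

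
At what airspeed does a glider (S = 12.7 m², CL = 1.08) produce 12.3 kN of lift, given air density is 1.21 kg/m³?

L = ½ρv²S·CL ⇒ v = √(2L/(ρ·S·CL))
v = √(2 × 12300 / (1.21 × 12.7 × 1.08)) = √1482 = 38.5 m/s

v = 38.5 m/s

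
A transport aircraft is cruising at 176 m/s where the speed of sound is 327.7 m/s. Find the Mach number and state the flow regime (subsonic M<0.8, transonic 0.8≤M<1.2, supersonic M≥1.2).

M = v/a = 176 / 327.7 = 0.537
M = 0.537 → subsonic.

M = 0.537 (subsonic)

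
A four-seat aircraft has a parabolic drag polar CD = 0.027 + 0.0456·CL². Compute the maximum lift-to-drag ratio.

(L/D)max = 14.2

For CD = CD0 + K·CL², (L/D)max occurs at CL* = √(CD0/K) and equals 1/(2√(K·CD0)).
(L/D)max = 1/(2√(0.0456 × 0.027)) = 1/(2 × 0.03509) = 14.2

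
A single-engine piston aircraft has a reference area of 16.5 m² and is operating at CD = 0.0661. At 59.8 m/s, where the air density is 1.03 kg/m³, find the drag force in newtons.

D = 2010 N

Dynamic pressure q = ½ρv² = ½ × 1.03 × 59.8² = 1842 Pa.
D = q·S·CD = 1842 × 16.5 × 0.0661 = 2010 N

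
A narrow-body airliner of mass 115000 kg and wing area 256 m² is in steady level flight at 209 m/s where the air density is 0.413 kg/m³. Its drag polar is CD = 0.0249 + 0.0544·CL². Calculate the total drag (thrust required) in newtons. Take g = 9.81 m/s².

D = 87500 N

Level flight ⇒ L = W = m·g = 115000 × 9.81 = 1.1282×10^6 N.
Dynamic pressure q = 0.5 × 0.413 × 209² = 9020 Pa.
Required CL = L/(qS) = 1.1282×10^6/(9020·256) = 0.4886.
CD = 0.0249 + 0.0544 × 0.4886² = 0.03788.
D = q·S·CD = 9020 × 256 × 0.03788 = 87480 N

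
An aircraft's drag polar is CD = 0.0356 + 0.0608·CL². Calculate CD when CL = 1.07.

CD = 0.0356 + 0.0608 × 1.07² = 0.0356 + 0.06961 = 0.105

CD = 0.105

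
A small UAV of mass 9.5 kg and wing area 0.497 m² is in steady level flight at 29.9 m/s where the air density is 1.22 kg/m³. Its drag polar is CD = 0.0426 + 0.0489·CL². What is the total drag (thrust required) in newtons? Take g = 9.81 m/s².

D = 13.1 N

Level flight ⇒ L = W = m·g = 9.5 × 9.81 = 93.195 N.
Dynamic pressure q = 0.5 × 1.22 × 29.9² = 545.3 Pa.
Required CL = L/(qS) = 93.195/(545.3·0.497) = 0.3438.
CD = 0.0426 + 0.0489 × 0.3438² = 0.04838.
D = q·S·CD = 545.3 × 0.497 × 0.04838 = 13.11 N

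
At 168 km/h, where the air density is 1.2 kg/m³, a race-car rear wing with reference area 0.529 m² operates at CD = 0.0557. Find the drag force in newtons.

Convert speed: v = 168 km/h ÷ 3.6 = 46.67 m/s.
Dynamic pressure q = ½ρv² = ½ × 1.2 × 46.67² = 1307 Pa.
D = q·S·CD = 1307 × 0.529 × 0.0557 = 38.5 N

D = 38.5 N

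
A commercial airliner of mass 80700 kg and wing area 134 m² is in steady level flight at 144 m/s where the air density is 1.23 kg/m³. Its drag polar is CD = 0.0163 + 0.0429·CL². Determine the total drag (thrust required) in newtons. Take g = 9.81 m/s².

D = 43600 N

Level flight ⇒ L = W = m·g = 80700 × 9.81 = 7.9167×10^5 N.
q = ½ρv² = ½ × 1.23 × 144² = 12750 Pa.
CL = W/(q·S) = 7.9167×10^5 / (12750 × 134) = 0.4633.
CD = 0.0163 + 0.0429 × 0.4633² = 0.02551.
D = q·S·CD = 12750 × 134 × 0.02551 = 43590 N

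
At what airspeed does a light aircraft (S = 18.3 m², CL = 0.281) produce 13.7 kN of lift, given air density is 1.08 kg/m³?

L = ½ρv²S·CL ⇒ v = √(2L/(ρ·S·CL))
v = √(2 × 13700 / (1.08 × 18.3 × 0.281)) = √4934 = 70.2 m/s

v = 70.2 m/s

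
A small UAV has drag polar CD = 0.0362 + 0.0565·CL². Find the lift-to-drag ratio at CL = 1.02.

L/D = 10.7

CD = 0.0362 + 0.0565 × 1.02² = 0.09498
L/D = CL/CD = 1.02 / 0.09498 = 10.7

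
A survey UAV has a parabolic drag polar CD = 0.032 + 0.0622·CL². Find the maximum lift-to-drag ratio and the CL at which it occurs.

(L/D)max = 11.2, at CL = 0.717

For CD = CD0 + K·CL², (L/D)max occurs at CL* = √(CD0/K) and equals 1/(2√(K·CD0)).
(L/D)max = 1/(2√(0.0622 × 0.032)) = 1/(2 × 0.04461) = 11.2
CL* = √(0.032/0.0622) = 0.717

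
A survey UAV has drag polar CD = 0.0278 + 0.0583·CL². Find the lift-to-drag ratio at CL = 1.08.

CD = 0.0278 + 0.0583 × 1.08² = 0.0958
L/D = CL/CD = 1.08 / 0.0958 = 11.3

L/D = 11.3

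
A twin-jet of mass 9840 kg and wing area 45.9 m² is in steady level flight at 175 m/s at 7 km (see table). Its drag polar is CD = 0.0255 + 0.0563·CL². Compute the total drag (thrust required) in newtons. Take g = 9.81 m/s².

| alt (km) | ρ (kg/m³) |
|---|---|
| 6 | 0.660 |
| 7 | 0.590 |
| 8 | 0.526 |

At 7 km, from the table: ρ = 0.590 kg/m³.
Weight W = mg = 9840 × 9.81 = 96530 N; in level flight L = W.
q = ½ρv² = ½ × 0.59 × 175² = 9034 Pa.
CL = 2W/(ρv²S) = 2×96530/(0.59×175²×45.9) = 0.2328.
CD = 0.0255 + 0.0563 × 0.2328² = 0.02855.
D = q·S·CD = 9034 × 45.9 × 0.02855 = 11840 N

D = 11800 N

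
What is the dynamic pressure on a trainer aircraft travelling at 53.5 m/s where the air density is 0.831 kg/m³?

q = ½ρv² = ½ × 0.831 × 53.5² = 1190 Pa

q = 1190 Pa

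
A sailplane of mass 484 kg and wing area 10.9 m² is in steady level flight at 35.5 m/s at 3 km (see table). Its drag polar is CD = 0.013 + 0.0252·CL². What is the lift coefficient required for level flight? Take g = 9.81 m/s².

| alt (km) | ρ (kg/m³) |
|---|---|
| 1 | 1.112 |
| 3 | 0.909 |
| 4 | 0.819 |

CL = 0.76

At 3 km, from the table: ρ = 0.909 kg/m³.
Weight W = mg = 484 × 9.81 = 4748 N; in level flight L = W.
Dynamic pressure q = 0.5 × 0.909 × 35.5² = 572.8 Pa.
CL = W/(q·S) = 4748 / (572.8 × 10.9) = 0.7605.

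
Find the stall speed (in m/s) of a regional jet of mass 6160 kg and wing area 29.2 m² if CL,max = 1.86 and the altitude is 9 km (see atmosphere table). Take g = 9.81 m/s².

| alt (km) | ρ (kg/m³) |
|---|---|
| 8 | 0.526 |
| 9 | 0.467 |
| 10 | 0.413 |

V_stall = 69 m/s

At 9 km, from the table: ρ = 0.467 kg/m³.
Weight W = mg = 6160 × 9.81 = 60430 N.
V_stall = √(2W/(ρ·S·CL,max)) = √(2 × 60430 / (0.467 × 29.2 × 1.86))
V_stall = √4765 = 69 m/s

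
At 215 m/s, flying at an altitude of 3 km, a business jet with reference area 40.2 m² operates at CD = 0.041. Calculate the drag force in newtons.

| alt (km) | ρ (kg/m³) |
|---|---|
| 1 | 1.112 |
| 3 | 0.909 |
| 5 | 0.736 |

D = 34600 N

At 3 km, from the table: ρ = 0.909 kg/m³.
Dynamic pressure q = ½ρv² = ½ × 0.909 × 215² = 21010 Pa.
D = q·S·CD = 21010 × 40.2 × 0.041 = 34600 N ≈ 34.6 kN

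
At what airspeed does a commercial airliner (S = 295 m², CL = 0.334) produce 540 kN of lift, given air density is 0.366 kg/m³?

L = ½ρv²S·CL ⇒ v = √(2L/(ρ·S·CL))
v = √(2 × 5.4×10^5 / (0.366 × 295 × 0.334)) = √29950 = 173 m/s

v = 173 m/s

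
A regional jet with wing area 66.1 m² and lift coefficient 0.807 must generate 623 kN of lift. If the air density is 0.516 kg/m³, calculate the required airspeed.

L = ½ρv²S·CL ⇒ v = √(2L/(ρ·S·CL))
v = √(2 × 6.23×10^5 / (0.516 × 66.1 × 0.807)) = √45270 = 213 m/s

v = 213 m/s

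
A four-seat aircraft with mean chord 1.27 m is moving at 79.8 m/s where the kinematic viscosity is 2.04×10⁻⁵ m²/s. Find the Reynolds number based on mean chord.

Re = 4.97×10^6

Re = v·c/ν = 79.8 × 1.27 / (2.04×10⁻⁵) = 4.97×10^6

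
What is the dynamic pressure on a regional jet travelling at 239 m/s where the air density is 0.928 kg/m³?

q = ½ρv² = ½ × 0.928 × 239² = 26500 Pa

q = 26500 Pa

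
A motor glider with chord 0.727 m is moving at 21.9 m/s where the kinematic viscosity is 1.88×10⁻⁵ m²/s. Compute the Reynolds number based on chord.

Re = 8.47×10^5

Re = v·c/ν = 21.9 × 0.727 / (1.88×10⁻⁵) = 8.47×10^5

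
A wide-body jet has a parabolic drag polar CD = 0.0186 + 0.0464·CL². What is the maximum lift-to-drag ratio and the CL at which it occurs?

(L/D)max = 17, at CL = 0.633

For CD = CD0 + K·CL², (L/D)max occurs at CL* = √(CD0/K) and equals 1/(2√(K·CD0)).
(L/D)max = 1/(2√(0.0464 × 0.0186)) = 1/(2 × 0.02938) = 17
CL* = √(0.0186/0.0464) = 0.633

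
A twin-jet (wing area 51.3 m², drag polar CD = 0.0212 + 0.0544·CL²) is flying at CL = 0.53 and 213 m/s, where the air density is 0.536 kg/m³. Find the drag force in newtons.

CD = 0.0212 + 0.0544 × 0.53² = 0.03648
D = ½ρv²S·CD = ½ × 0.536 × 213² × 51.3 × 0.03648 = 22800 N

D = 22800 N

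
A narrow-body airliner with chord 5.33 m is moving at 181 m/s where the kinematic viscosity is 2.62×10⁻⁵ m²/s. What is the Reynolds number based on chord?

Re = 3.68×10^7

Re = v·c/ν = 181 × 5.33 / (2.62×10⁻⁵) = 3.68×10^7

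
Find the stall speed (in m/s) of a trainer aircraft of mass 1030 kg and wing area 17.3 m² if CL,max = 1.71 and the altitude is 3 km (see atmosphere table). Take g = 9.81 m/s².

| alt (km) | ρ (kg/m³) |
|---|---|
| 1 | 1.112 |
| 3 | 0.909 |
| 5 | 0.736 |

At 3 km, from the table: ρ = 0.909 kg/m³.
Weight W = mg = 1030 × 9.81 = 10100 N.
From L = ½ρV²S·CL,max = W: V_stall = √(2W/(ρSCL,max)) = √(2·10100/(0.909·17.3·1.71))
V_stall = √751.5 = 27.4 m/s

V_stall = 27.4 m/s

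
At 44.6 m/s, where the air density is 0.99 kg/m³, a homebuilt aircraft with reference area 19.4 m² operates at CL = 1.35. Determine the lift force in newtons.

L = 25800 N

Dynamic pressure q = ½ρv² = ½ × 0.99 × 44.6² = 984.6 Pa.
L = q·S·CL = 984.6 × 19.4 × 1.35 = 25800 N ≈ 25.8 kN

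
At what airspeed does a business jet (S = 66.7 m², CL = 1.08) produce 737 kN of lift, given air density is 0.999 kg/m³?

L = ½ρv²S·CL ⇒ v = √(2L/(ρ·S·CL))
v = √(2 × 7.37×10^5 / (0.999 × 66.7 × 1.08)) = √20480 = 143 m/s

v = 143 m/s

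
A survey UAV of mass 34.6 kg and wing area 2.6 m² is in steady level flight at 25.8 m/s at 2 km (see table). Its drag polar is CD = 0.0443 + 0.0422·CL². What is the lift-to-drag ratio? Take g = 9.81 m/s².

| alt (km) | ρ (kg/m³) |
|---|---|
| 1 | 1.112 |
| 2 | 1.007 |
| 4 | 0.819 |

L/D = 7.68

At 2 km, from the table: ρ = 1.007 kg/m³.
In steady level flight, lift balances weight: W = mg = 34.6 × 9.81 = 339.43 N.
Dynamic pressure q = 0.5 × 1.007 × 25.8² = 335.1 Pa.
CL = W/(q·S) = 339.43 / (335.1 × 2.6) = 0.3895.
CD = 0.0443 + 0.0422 × 0.3895² = 0.0507.
L/D = CL/CD = 0.3895 / 0.0507 = 7.68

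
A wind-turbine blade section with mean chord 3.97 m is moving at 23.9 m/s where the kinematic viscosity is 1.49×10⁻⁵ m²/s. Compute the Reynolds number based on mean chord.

Re = 6.37×10^6

Re = v·c/ν = 23.9 × 3.97 / (1.49×10⁻⁵) = 6.37×10^6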